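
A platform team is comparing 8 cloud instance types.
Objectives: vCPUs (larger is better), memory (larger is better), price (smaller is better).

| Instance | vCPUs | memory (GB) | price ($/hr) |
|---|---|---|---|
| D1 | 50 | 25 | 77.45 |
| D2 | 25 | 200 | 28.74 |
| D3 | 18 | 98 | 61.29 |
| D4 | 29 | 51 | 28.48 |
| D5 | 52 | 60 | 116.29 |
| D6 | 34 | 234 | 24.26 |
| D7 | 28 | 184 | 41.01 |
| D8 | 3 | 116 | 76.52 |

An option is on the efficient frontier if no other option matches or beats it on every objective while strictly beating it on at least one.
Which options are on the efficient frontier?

D1: not dominated.
D2: dominated by D6 (vCPUs 34≥25, memory 234≥200, price 24.26≤28.74).
D3: dominated by D2 (vCPUs 25≥18, memory 200≥98, price 28.74≤61.29).
D4: dominated by D6 (vCPUs 34≥29, memory 234≥51, price 24.26≤28.48).
D5: not dominated (best vCPUs).
D6: not dominated (best memory).
D7: dominated by D6 (vCPUs 34≥28, memory 234≥184, price 24.26≤41.01).
D8: dominated by D2 (vCPUs 25≥3, memory 200≥116, price 28.74≤76.52).

D1, D5, D6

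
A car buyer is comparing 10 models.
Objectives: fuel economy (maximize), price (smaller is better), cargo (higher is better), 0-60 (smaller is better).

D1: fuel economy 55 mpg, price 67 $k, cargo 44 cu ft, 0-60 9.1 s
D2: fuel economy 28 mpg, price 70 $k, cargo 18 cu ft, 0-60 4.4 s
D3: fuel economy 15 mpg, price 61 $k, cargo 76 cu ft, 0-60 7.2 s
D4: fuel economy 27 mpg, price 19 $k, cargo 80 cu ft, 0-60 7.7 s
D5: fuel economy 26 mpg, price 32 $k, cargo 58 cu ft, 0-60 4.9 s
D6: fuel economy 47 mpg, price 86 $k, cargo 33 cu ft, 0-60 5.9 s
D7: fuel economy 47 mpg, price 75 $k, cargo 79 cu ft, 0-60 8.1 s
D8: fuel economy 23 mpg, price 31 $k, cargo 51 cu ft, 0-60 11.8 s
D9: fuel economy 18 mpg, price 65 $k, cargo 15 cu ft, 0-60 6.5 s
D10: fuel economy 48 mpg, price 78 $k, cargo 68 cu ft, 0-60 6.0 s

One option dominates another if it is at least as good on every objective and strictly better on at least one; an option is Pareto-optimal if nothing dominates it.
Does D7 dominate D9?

No

D7 vs D9: D7 is worse on price (75 vs 65), so it does not dominate D9.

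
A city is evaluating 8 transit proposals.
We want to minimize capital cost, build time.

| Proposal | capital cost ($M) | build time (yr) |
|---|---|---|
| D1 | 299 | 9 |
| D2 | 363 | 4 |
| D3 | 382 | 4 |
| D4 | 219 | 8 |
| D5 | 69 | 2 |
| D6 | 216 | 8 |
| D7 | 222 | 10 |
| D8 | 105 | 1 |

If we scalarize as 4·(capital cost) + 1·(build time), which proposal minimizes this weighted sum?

D1: 4·299 + 1·9 = 1205
D2: 4·363 + 1·4 = 1456
D3: 4·382 + 1·4 = 1532
D4: 4·219 + 1·8 = 884
D5: 4·69 + 1·2 = 278
D6: 4·216 + 1·8 = 872
D7: 4·222 + 1·10 = 898
D8: 4·105 + 1·1 = 421
Lowest: D5 at 278.

D5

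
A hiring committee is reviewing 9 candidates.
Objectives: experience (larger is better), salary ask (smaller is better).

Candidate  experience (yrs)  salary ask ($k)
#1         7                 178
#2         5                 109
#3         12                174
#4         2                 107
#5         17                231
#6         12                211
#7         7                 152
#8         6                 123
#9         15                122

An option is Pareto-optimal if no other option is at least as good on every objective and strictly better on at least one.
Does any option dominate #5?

No

#1: worse on experience (7 vs 17).
#2: worse on experience (5 vs 17).
#3: worse on experience (12 vs 17).
#4: worse on experience (2 vs 17).
#6: worse on experience (12 vs 17).
#7: worse on experience (7 vs 17).
#8: worse on experience (6 vs 17).
#9: worse on experience (15 vs 17).
No option is at least as good as #5 on every objective and strictly better on one.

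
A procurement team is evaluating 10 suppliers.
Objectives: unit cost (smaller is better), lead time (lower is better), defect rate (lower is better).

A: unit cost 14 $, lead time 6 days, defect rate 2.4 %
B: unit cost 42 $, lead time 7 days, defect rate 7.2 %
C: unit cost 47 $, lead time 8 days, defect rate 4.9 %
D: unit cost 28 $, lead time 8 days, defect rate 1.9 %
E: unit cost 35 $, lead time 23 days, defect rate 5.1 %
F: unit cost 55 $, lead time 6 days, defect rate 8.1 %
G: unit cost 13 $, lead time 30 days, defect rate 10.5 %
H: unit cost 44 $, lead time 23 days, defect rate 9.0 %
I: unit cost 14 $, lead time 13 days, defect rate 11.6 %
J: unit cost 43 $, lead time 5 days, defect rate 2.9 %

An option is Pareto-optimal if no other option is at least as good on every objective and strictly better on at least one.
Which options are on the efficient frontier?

A: not dominated.
B: dominated by A (unit cost 14≤42, lead time 6≤7, defect rate 2.4≤7.2).
C: dominated by A (unit cost 14≤47, lead time 6≤8, defect rate 2.4≤4.9).
D: not dominated (best defect rate).
E: dominated by A (unit cost 14≤35, lead time 6≤23, defect rate 2.4≤5.1).
F: dominated by A (unit cost 14≤55, lead time 6≤6, defect rate 2.4≤8.1).
G: not dominated (best unit cost).
H: dominated by A (unit cost 14≤44, lead time 6≤23, defect rate 2.4≤9.0).
I: dominated by A (unit cost 14≤14, lead time 6≤13, defect rate 2.4≤11.6).
J: not dominated (best lead time).

A, D, G, J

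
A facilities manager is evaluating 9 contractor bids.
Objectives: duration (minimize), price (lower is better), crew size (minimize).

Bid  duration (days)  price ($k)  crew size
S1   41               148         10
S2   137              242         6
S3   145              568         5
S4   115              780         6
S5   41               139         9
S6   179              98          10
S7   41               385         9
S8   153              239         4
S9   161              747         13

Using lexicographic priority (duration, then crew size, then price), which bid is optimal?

S5

First minimize duration: best is 41, kept {S1, S5, S7}.
Then minimize crew size: best is 9, kept {S5, S7}.
Then minimize price: best is 139, kept {S5}.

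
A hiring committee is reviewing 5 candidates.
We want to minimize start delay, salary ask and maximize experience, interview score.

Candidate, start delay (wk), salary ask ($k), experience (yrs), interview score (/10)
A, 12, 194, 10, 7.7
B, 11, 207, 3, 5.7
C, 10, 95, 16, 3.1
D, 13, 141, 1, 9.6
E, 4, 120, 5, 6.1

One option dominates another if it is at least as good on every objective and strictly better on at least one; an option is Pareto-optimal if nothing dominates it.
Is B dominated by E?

E vs B: start delay 4≤11, salary ask 120≤207, experience 5≥3, interview score 6.1≥5.7 — E is at least as good on every objective with at least one strict improvement.

Yes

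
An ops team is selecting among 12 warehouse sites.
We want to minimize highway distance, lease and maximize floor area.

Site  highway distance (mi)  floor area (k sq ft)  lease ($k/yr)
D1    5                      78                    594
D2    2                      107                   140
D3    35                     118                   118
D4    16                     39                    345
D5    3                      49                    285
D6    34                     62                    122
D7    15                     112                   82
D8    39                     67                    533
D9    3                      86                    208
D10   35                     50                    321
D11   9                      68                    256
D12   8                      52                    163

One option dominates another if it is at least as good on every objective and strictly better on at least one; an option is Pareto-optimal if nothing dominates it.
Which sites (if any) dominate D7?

none

D1: worse on floor area (78 vs 112).
D2: worse on floor area (107 vs 112).
D3: worse on highway distance (35 vs 15).
D4: worse on highway distance (16 vs 15).
D5: worse on floor area (49 vs 112).
D6: worse on highway distance (34 vs 15).
D8: worse on highway distance (39 vs 15).
D9: worse on floor area (86 vs 112).
D10: worse on highway distance (35 vs 15).
D11: worse on floor area (68 vs 112).
D12: worse on floor area (52 vs 112).
No option dominates D7.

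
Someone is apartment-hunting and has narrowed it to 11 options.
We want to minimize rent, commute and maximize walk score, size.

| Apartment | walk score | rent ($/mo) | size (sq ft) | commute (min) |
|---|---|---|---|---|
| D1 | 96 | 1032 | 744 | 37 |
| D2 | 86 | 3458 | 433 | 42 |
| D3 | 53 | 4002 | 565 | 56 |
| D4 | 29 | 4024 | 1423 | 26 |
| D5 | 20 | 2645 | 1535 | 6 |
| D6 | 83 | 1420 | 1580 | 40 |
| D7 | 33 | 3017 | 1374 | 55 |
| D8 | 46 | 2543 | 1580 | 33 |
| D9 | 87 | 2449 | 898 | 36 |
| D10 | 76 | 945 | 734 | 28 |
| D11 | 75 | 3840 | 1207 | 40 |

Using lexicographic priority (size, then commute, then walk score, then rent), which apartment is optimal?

First maximize size: best is 1580, kept {D6, D8}.
Then minimize commute: best is 33, kept {D8}.

D8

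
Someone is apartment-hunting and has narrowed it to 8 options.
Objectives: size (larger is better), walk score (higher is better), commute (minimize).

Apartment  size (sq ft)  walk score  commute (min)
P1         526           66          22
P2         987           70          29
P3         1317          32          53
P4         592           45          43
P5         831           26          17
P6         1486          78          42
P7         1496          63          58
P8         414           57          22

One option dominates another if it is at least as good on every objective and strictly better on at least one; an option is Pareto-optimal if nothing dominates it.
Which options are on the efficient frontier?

P1, P2, P5, P6, P7

P1: not dominated.
P2: not dominated.
P3: dominated by P6 (size 1486≥1317, walk score 78≥32, commute 42≤53).
P4: dominated by P2 (size 987≥592, walk score 70≥45, commute 29≤43).
P5: not dominated (best commute).
P6: not dominated (best walk score).
P7: not dominated (best size).
P8: dominated by P1 (size 526≥414, walk score 66≥57, commute 22≤22).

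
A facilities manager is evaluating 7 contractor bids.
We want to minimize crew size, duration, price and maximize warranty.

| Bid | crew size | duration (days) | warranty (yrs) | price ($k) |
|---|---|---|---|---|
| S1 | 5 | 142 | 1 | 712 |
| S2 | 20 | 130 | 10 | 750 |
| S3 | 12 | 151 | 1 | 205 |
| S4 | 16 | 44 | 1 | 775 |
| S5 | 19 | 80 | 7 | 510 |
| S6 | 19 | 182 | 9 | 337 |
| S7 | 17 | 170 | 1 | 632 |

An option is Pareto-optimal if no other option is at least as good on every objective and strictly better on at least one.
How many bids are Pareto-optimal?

6

S1: not dominated (best crew size).
S2: not dominated (best warranty).
S3: not dominated (best price).
S4: not dominated (best duration).
S5: not dominated.
S6: not dominated.
S7: dominated by S3 (crew size 12≤17, duration 151≤170, warranty 1≥1, price 205≤632).
Pareto-optimal: S1, S2, S3, S4, S5, S6 → 6.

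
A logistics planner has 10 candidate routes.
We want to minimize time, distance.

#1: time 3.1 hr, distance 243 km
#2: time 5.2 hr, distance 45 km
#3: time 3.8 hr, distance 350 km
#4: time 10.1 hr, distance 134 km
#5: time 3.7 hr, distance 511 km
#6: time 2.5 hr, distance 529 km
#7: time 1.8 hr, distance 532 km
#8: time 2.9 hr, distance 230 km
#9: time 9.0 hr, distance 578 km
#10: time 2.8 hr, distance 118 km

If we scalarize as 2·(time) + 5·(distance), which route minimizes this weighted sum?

#1: 2·3.1 + 5·243 = 1221.2
#2: 2·5.2 + 5·45 = 235.4
#3: 2·3.8 + 5·350 = 1757.6
#4: 2·10.1 + 5·134 = 690.2
#5: 2·3.7 + 5·511 = 2562.4
#6: 2·2.5 + 5·529 = 2650.0
#7: 2·1.8 + 5·532 = 2663.6
#8: 2·2.9 + 5·230 = 1155.8
#9: 2·9.0 + 5·578 = 2908.0
#10: 2·2.8 + 5·118 = 595.6
Lowest: #2 at 235.4.

#2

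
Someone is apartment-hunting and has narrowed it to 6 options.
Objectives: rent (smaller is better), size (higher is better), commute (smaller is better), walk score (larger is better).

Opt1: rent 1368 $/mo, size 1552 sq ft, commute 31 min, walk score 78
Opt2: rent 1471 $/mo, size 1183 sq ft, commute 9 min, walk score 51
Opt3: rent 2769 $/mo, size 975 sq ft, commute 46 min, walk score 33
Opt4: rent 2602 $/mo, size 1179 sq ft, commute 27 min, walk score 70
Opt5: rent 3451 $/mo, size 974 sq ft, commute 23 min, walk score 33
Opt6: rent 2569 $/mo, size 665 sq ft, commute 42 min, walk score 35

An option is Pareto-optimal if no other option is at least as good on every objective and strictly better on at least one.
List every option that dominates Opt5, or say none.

Opt2

Opt2: rent 1471≤3451, size 1183≥974, commute 9≤23, walk score 51≥33 — dominates Opt5.
Others (Opt1, Opt3, Opt4, Opt6) are each worse than Opt5 on at least one objective.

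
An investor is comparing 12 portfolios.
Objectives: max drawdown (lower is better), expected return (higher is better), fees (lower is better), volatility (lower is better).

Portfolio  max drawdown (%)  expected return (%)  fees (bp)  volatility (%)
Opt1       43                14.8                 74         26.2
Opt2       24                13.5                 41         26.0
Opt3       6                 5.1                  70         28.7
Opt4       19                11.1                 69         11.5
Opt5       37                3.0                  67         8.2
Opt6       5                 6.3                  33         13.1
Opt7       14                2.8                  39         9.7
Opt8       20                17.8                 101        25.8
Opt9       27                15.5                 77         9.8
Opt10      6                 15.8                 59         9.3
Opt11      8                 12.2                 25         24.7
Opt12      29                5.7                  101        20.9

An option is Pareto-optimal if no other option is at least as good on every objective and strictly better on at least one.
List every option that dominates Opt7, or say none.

Opt1: worse on max drawdown (43 vs 14).
Opt2: worse on max drawdown (24 vs 14).
Opt3: worse on fees (70 vs 39).
Opt4: worse on max drawdown (19 vs 14).
Opt5: worse on max drawdown (37 vs 14).
Opt6: worse on volatility (13.1 vs 9.7).
Opt8: worse on max drawdown (20 vs 14).
Opt9: worse on max drawdown (27 vs 14).
Opt10: worse on fees (59 vs 39).
Opt11: worse on volatility (24.7 vs 9.7).
Opt12: worse on max drawdown (29 vs 14).
No option dominates Opt7.

none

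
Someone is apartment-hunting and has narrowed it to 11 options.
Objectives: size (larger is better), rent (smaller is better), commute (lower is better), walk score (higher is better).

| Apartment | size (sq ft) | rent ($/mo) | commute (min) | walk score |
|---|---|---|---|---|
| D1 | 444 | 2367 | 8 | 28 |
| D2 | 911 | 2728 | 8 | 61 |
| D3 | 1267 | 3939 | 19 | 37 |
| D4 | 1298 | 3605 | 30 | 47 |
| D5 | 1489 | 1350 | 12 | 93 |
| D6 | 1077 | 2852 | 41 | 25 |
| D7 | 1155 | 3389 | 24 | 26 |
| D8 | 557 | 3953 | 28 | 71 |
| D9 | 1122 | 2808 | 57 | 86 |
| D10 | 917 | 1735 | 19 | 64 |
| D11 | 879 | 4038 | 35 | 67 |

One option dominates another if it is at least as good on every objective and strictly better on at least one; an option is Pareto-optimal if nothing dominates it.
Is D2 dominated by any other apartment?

D1: worse on size (444 vs 911).
D3: worse on rent (3939 vs 2728).
D4: worse on rent (3605 vs 2728).
D5: worse on commute (12 vs 8).
D6: worse on rent (2852 vs 2728).
D7: worse on rent (3389 vs 2728).
D8: worse on size (557 vs 911).
D9: worse on rent (2808 vs 2728).
D10: worse on commute (19 vs 8).
D11: worse on size (879 vs 911).
No option is at least as good as D2 on every objective and strictly better on one.

No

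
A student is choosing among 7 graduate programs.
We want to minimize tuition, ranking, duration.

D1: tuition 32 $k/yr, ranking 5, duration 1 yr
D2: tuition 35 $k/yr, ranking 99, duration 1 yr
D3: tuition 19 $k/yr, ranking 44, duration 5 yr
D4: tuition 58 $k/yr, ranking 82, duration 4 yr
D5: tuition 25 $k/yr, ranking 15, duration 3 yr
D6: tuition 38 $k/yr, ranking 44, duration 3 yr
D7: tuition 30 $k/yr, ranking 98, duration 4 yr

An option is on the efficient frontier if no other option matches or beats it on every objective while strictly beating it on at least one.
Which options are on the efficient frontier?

D1: not dominated (best ranking).
D2: dominated by D1 (tuition 32≤35, ranking 5≤99, duration 1≤1).
D3: not dominated (best tuition).
D4: dominated by D1 (tuition 32≤58, ranking 5≤82, duration 1≤4).
D5: not dominated.
D6: dominated by D1 (tuition 32≤38, ranking 5≤44, duration 1≤3).
D7: dominated by D5 (tuition 25≤30, ranking 15≤98, duration 3≤4).

D1, D3, D5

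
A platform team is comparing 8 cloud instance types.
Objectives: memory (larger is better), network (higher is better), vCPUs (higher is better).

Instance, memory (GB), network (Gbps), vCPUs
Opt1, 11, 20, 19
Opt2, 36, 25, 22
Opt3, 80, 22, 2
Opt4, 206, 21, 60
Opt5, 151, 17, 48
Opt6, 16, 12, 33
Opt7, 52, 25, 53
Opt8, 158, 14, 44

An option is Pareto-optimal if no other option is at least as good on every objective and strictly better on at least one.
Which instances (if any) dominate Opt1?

Opt2: memory 36≥11, network 25≥20, vCPUs 22≥19 — dominates Opt1.
Opt4: memory 206≥11, network 21≥20, vCPUs 60≥19 — dominates Opt1.
Opt7: memory 52≥11, network 25≥20, vCPUs 53≥19 — dominates Opt1.
Others (Opt3, Opt5, Opt6, Opt8) are each worse than Opt1 on at least one objective.

Opt2, Opt4, Opt7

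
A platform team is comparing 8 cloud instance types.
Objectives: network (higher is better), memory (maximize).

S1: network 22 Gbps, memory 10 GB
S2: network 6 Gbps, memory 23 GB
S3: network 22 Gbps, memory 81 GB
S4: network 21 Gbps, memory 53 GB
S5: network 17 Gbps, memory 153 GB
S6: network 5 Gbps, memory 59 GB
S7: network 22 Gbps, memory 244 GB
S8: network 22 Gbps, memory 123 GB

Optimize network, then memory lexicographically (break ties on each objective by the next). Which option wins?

First maximize network: best is 22, kept {S1, S3, S7, S8}.
Then maximize memory: best is 244, kept {S7}.

S7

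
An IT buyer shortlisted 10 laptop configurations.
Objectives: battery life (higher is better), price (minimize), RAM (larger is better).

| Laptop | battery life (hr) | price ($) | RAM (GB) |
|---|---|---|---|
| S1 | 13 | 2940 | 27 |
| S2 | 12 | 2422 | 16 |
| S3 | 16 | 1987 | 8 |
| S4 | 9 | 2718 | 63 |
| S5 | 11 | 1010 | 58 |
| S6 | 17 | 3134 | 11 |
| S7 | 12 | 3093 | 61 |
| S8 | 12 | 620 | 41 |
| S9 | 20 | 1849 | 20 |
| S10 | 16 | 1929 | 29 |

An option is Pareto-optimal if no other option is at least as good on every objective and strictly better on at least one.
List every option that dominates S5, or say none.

S1: worse on price (2940 vs 1010).
S2: worse on price (2422 vs 1010).
S3: worse on price (1987 vs 1010).
S4: worse on battery life (9 vs 11).
S6: worse on price (3134 vs 1010).
S7: worse on price (3093 vs 1010).
S8: worse on RAM (41 vs 58).
S9: worse on price (1849 vs 1010).
S10: worse on price (1929 vs 1010).
No option dominates S5.

none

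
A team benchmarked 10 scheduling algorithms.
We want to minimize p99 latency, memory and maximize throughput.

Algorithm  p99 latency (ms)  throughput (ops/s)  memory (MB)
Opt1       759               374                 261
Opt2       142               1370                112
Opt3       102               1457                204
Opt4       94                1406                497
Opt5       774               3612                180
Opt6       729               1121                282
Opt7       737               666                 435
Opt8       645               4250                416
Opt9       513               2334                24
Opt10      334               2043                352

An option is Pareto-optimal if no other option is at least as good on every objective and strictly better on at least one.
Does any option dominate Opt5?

Opt1: worse on throughput (374 vs 3612).
Opt2: worse on throughput (1370 vs 3612).
Opt3: worse on throughput (1457 vs 3612).
Opt4: worse on throughput (1406 vs 3612).
Opt6: worse on throughput (1121 vs 3612).
Opt7: worse on throughput (666 vs 3612).
Opt8: worse on memory (416 vs 180).
Opt9: worse on throughput (2334 vs 3612).
Opt10: worse on throughput (2043 vs 3612).
No option is at least as good as Opt5 on every objective and strictly better on one.

No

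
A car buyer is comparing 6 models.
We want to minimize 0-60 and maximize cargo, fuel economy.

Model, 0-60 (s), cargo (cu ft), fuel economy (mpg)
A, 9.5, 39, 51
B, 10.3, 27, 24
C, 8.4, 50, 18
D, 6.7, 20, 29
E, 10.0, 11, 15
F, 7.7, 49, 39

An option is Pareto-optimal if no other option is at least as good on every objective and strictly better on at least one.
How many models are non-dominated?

A: not dominated (best fuel economy).
B: dominated by A (0-60 9.5≤10.3, cargo 39≥27, fuel economy 51≥24).
C: not dominated (best cargo).
D: not dominated (best 0-60).
E: dominated by A (0-60 9.5≤10.0, cargo 39≥11, fuel economy 51≥15).
F: not dominated.
Pareto-optimal: A, C, D, F → 4.

4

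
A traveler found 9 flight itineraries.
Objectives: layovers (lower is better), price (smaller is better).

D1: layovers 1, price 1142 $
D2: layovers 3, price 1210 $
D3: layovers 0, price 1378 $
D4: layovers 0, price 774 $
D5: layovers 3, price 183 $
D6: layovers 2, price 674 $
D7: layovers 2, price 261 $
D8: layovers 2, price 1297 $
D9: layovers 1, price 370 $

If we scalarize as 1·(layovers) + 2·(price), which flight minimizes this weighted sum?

D1: 1·1 + 2·1142 = 2285
D2: 1·3 + 2·1210 = 2423
D3: 1·0 + 2·1378 = 2756
D4: 1·0 + 2·774 = 1548
D5: 1·3 + 2·183 = 369
D6: 1·2 + 2·674 = 1350
D7: 1·2 + 2·261 = 524
D8: 1·2 + 2·1297 = 2596
D9: 1·1 + 2·370 = 741
Lowest: D5 at 369.

D5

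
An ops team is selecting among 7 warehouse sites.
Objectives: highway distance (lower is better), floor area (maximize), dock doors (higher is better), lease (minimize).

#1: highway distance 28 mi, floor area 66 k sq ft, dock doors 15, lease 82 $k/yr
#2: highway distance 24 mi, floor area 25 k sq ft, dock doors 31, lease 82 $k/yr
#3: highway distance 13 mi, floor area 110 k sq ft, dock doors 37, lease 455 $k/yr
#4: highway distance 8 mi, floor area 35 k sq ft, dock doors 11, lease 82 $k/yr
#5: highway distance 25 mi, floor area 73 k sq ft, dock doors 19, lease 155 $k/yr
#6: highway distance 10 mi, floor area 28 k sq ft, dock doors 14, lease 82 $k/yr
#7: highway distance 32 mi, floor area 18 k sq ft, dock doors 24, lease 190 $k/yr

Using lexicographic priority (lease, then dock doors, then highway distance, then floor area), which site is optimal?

#2

First minimize lease: best is 82, kept {#1, #2, #4, #6}.
Then maximize dock doors: best is 31, kept {#2}.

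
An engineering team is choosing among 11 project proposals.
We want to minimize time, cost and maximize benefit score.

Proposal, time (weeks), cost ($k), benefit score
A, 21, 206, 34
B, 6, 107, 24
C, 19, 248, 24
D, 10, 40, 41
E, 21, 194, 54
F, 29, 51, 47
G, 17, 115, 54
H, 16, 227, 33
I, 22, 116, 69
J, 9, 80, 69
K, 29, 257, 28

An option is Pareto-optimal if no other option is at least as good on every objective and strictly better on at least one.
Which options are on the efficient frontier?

A: dominated by D (time 10≤21, cost 40≤206, benefit score 41≥34).
B: not dominated (best time).
C: dominated by B (time 6≤19, cost 107≤248, benefit score 24≥24).
D: not dominated (best cost).
E: dominated by G (time 17≤21, cost 115≤194, benefit score 54≥54).
F: not dominated.
G: dominated by J (time 9≤17, cost 80≤115, benefit score 69≥54).
H: dominated by D (time 10≤16, cost 40≤227, benefit score 41≥33).
I: dominated by J (time 9≤22, cost 80≤116, benefit score 69≥69).
J: not dominated.
K: dominated by A (time 21≤29, cost 206≤257, benefit score 34≥28).

B, D, F, J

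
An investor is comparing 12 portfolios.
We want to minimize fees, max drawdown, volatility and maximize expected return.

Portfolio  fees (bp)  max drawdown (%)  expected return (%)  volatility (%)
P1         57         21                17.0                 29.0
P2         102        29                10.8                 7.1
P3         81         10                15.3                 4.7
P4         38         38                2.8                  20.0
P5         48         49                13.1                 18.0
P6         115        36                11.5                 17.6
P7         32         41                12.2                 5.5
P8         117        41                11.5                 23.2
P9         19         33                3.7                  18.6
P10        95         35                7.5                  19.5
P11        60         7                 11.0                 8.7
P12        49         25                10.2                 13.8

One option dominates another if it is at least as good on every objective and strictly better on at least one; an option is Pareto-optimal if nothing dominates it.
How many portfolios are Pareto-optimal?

7

P1: not dominated (best expected return).
P2: dominated by P3 (fees 81≤102, max drawdown 10≤29, expected return 15.3≥10.8, volatility 4.7≤7.1).
P3: not dominated (best volatility).
P4: dominated by P9 (fees 19≤38, max drawdown 33≤38, expected return 3.7≥2.8, volatility 18.6≤20.0).
P5: not dominated.
P6: dominated by P3 (fees 81≤115, max drawdown 10≤36, expected return 15.3≥11.5, volatility 4.7≤17.6).
P7: not dominated.
P8: dominated by P3 (fees 81≤117, max drawdown 10≤41, expected return 15.3≥11.5, volatility 4.7≤23.2).
P9: not dominated (best fees).
P10: dominated by P3 (fees 81≤95, max drawdown 10≤35, expected return 15.3≥7.5, volatility 4.7≤19.5).
P11: not dominated (best max drawdown).
P12: not dominated.
Pareto-optimal: P1, P3, P5, P7, P9, P11, P12 → 7.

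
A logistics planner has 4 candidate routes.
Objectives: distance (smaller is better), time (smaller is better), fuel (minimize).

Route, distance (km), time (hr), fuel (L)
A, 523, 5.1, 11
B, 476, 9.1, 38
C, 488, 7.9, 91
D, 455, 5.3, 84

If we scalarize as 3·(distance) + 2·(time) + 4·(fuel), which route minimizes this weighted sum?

B

A: 3·523 + 2·5.1 + 4·11 = 1623.2
B: 3·476 + 2·9.1 + 4·38 = 1598.2
C: 3·488 + 2·7.9 + 4·91 = 1843.8
D: 3·455 + 2·5.3 + 4·84 = 1711.6
Lowest: B at 1598.2.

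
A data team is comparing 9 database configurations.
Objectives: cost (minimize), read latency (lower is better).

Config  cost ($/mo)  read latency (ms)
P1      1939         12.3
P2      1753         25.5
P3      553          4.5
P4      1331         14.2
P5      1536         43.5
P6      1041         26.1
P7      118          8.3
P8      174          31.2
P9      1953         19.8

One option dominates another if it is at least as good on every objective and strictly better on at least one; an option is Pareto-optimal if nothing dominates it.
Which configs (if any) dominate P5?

P3: cost 553≤1536, read latency 4.5≤43.5 — dominates P5.
P4: cost 1331≤1536, read latency 14.2≤43.5 — dominates P5.
P6: cost 1041≤1536, read latency 26.1≤43.5 — dominates P5.
P7: cost 118≤1536, read latency 8.3≤43.5 — dominates P5.
P8: cost 174≤1536, read latency 31.2≤43.5 — dominates P5.
Others (P1, P2, P9) are each worse than P5 on at least one objective.

P3, P4, P6, P7, P8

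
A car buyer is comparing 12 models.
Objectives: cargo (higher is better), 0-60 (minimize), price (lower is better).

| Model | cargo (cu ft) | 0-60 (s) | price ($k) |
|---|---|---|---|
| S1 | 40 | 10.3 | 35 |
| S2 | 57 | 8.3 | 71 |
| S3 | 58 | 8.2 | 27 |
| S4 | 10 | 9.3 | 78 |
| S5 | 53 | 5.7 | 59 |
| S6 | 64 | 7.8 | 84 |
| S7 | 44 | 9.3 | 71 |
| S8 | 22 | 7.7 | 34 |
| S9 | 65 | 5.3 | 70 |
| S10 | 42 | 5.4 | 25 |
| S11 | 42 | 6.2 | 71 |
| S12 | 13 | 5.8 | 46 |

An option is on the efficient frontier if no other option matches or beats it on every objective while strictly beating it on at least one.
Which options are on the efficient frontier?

S3, S5, S9, S10

S1: dominated by S3 (cargo 58≥40, 0-60 8.2≤10.3, price 27≤35).
S2: dominated by S3 (cargo 58≥57, 0-60 8.2≤8.3, price 27≤71).
S3: not dominated.
S4: dominated by S2 (cargo 57≥10, 0-60 8.3≤9.3, price 71≤78).
S5: not dominated.
S6: dominated by S9 (cargo 65≥64, 0-60 5.3≤7.8, price 70≤84).
S7: dominated by S2 (cargo 57≥44, 0-60 8.3≤9.3, price 71≤71).
S8: dominated by S10 (cargo 42≥22, 0-60 5.4≤7.7, price 25≤34).
S9: not dominated (best cargo).
S10: not dominated (best price).
S11: dominated by S5 (cargo 53≥42, 0-60 5.7≤6.2, price 59≤71).
S12: dominated by S10 (cargo 42≥13, 0-60 5.4≤5.8, price 25≤46).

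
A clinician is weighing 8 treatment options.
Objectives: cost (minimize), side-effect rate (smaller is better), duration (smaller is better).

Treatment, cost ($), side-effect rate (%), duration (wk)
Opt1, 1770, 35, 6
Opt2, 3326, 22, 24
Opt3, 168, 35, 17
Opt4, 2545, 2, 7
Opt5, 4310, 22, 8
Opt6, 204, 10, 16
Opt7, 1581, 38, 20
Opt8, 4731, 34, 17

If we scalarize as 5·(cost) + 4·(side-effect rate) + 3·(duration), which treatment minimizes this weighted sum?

Opt3

Opt1: 5·1770 + 4·35 + 3·6 = 9008
Opt2: 5·3326 + 4·22 + 3·24 = 16790
Opt3: 5·168 + 4·35 + 3·17 = 1031
Opt4: 5·2545 + 4·2 + 3·7 = 12754
Opt5: 5·4310 + 4·22 + 3·8 = 21662
Opt6: 5·204 + 4·10 + 3·16 = 1108
Opt7: 5·1581 + 4·38 + 3·20 = 8117
Opt8: 5·4731 + 4·34 + 3·17 = 23842
Lowest: Opt3 at 1031.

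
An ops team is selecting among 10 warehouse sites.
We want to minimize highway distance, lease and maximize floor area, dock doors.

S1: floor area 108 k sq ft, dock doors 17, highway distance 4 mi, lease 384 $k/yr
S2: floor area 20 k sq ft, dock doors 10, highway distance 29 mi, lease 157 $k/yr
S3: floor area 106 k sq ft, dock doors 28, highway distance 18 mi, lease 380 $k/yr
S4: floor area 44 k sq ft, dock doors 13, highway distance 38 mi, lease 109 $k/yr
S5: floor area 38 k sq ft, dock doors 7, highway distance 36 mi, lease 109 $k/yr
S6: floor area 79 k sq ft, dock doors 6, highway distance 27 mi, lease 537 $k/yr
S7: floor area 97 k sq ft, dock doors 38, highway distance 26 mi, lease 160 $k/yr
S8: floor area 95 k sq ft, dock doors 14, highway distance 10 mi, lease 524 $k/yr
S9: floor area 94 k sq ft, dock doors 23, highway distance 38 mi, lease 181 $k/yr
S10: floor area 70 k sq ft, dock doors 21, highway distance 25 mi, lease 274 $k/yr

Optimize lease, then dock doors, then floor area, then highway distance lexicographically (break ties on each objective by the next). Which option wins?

First minimize lease: best is 109, kept {S4, S5}.
Then maximize dock doors: best is 13, kept {S4}.

S4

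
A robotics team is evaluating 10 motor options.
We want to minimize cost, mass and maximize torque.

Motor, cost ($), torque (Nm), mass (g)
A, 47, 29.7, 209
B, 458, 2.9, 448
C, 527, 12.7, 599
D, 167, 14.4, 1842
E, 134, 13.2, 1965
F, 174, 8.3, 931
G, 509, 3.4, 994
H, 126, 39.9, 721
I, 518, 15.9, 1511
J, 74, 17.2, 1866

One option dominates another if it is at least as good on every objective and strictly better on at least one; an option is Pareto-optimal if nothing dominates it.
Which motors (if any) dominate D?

A: cost 47≤167, torque 29.7≥14.4, mass 209≤1842 — dominates D.
H: cost 126≤167, torque 39.9≥14.4, mass 721≤1842 — dominates D.
Others (B, C, E, F, G, I, J) are each worse than D on at least one objective.

A, H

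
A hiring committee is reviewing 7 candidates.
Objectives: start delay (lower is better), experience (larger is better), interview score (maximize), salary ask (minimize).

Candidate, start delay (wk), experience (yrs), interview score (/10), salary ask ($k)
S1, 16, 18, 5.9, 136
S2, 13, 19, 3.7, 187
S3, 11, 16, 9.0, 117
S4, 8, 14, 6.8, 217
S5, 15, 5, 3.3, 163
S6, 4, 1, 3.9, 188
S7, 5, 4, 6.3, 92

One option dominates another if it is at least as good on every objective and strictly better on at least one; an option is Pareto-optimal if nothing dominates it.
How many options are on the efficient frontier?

S1: not dominated.
S2: not dominated (best experience).
S3: not dominated (best interview score).
S4: not dominated.
S5: dominated by S3 (start delay 11≤15, experience 16≥5, interview score 9.0≥3.3, salary ask 117≤163).
S6: not dominated (best start delay).
S7: not dominated (best salary ask).
Pareto-optimal: S1, S2, S3, S4, S6, S7 → 6.

6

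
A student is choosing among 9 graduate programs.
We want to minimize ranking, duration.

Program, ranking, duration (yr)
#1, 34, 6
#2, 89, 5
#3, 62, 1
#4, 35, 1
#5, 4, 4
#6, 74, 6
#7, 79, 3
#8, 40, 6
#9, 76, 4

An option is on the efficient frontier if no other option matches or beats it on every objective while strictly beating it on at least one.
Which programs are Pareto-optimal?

#1: dominated by #5 (ranking 4≤34, duration 4≤6).
#2: dominated by #3 (ranking 62≤89, duration 1≤5).
#3: dominated by #4 (ranking 35≤62, duration 1≤1).
#4: not dominated.
#5: not dominated (best ranking).
#6: dominated by #1 (ranking 34≤74, duration 6≤6).
#7: dominated by #3 (ranking 62≤79, duration 1≤3).
#8: dominated by #1 (ranking 34≤40, duration 6≤6).
#9: dominated by #3 (ranking 62≤76, duration 1≤4).

#4, #5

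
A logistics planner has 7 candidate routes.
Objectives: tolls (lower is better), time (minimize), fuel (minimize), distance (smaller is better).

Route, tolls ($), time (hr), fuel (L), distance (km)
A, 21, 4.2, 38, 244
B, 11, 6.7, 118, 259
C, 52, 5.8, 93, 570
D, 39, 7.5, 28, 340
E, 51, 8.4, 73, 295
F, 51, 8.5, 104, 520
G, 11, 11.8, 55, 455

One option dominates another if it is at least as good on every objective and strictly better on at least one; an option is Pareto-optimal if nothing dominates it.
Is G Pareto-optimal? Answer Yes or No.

A: worse on tolls (21 vs 11).
B: worse on fuel (118 vs 55).
C: worse on tolls (52 vs 11).
D: worse on tolls (39 vs 11).
E: worse on tolls (51 vs 11).
F: worse on tolls (51 vs 11).
No option is at least as good as G on every objective and strictly better on one.

Yes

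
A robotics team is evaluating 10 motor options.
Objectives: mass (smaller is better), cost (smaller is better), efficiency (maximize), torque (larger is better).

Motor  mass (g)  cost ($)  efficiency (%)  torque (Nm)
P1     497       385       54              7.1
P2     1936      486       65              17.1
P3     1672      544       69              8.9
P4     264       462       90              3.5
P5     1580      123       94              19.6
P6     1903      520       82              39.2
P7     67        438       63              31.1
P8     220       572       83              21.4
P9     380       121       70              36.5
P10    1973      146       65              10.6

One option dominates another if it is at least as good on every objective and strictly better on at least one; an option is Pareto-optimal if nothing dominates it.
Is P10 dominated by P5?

P5 vs P10: mass 1580≤1973, cost 123≤146, efficiency 94≥65, torque 19.6≥10.6 — P5 is at least as good on every objective with at least one strict improvement.

Yes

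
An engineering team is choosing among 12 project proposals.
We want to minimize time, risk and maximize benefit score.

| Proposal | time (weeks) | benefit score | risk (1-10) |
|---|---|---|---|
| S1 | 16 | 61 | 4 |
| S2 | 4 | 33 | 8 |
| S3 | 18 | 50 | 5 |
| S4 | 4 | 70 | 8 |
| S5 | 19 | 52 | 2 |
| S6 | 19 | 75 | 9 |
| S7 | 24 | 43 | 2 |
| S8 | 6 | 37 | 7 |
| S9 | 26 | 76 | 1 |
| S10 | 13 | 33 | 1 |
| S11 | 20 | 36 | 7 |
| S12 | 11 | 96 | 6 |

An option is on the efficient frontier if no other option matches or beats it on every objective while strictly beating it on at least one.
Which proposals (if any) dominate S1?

S2: worse on benefit score (33 vs 61).
S3: worse on time (18 vs 16).
S4: worse on risk (8 vs 4).
S5: worse on time (19 vs 16).
S6: worse on time (19 vs 16).
S7: worse on time (24 vs 16).
S8: worse on benefit score (37 vs 61).
S9: worse on time (26 vs 16).
S10: worse on benefit score (33 vs 61).
S11: worse on time (20 vs 16).
S12: worse on risk (6 vs 4).
No option dominates S1.

none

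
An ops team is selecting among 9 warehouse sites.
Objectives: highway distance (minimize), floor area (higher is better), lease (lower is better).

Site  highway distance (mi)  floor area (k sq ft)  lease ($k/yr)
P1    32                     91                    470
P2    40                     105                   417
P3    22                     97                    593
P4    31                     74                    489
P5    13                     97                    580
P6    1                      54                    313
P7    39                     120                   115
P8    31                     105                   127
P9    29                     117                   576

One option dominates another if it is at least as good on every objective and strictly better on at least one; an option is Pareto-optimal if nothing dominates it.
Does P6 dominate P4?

P6 vs P4: P6 is worse on floor area (54 vs 74), so it does not dominate P4.

No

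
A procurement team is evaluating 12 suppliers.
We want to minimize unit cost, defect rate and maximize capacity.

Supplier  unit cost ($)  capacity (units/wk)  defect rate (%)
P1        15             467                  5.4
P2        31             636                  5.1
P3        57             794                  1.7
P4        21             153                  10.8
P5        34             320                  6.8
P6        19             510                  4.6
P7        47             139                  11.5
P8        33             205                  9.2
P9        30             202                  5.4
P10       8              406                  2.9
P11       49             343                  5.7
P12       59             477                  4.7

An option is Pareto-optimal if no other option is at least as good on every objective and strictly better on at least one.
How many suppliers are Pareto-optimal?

5

P1: not dominated.
P2: not dominated.
P3: not dominated (best capacity).
P4: dominated by P1 (unit cost 15≤21, capacity 467≥153, defect rate 5.4≤10.8).
P5: dominated by P1 (unit cost 15≤34, capacity 467≥320, defect rate 5.4≤6.8).
P6: not dominated.
P7: dominated by P1 (unit cost 15≤47, capacity 467≥139, defect rate 5.4≤11.5).
P8: dominated by P1 (unit cost 15≤33, capacity 467≥205, defect rate 5.4≤9.2).
P9: dominated by P1 (unit cost 15≤30, capacity 467≥202, defect rate 5.4≤5.4).
P10: not dominated (best unit cost).
P11: dominated by P1 (unit cost 15≤49, capacity 467≥343, defect rate 5.4≤5.7).
P12: dominated by P3 (unit cost 57≤59, capacity 794≥477, defect rate 1.7≤4.7).
Pareto-optimal: P1, P2, P3, P6, P10 → 5.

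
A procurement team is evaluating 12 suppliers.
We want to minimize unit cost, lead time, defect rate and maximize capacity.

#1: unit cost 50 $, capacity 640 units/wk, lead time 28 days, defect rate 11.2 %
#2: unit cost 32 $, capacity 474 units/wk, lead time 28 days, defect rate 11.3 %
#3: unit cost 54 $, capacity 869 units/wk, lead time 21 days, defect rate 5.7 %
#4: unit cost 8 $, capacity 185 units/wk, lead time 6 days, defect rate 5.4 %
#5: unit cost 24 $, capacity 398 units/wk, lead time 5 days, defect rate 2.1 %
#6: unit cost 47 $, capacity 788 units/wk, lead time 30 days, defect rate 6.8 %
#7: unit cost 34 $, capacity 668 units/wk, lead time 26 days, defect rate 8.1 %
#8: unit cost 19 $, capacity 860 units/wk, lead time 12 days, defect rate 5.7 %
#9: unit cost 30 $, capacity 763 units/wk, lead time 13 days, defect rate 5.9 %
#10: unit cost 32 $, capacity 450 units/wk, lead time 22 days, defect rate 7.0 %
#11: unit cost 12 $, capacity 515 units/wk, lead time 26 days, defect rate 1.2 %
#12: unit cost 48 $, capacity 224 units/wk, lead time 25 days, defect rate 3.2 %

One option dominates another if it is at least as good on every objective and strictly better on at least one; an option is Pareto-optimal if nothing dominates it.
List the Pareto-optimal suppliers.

#3, #4, #5, #8, #11

#1: dominated by #7 (unit cost 34≤50, capacity 668≥640, lead time 26≤28, defect rate 8.1≤11.2).
#2: dominated by #8 (unit cost 19≤32, capacity 860≥474, lead time 12≤28, defect rate 5.7≤11.3).
#3: not dominated (best capacity).
#4: not dominated (best unit cost).
#5: not dominated (best lead time).
#6: dominated by #8 (unit cost 19≤47, capacity 860≥788, lead time 12≤30, defect rate 5.7≤6.8).
#7: dominated by #8 (unit cost 19≤34, capacity 860≥668, lead time 12≤26, defect rate 5.7≤8.1).
#8: not dominated.
#9: dominated by #8 (unit cost 19≤30, capacity 860≥763, lead time 12≤13, defect rate 5.7≤5.9).
#10: dominated by #8 (unit cost 19≤32, capacity 860≥450, lead time 12≤22, defect rate 5.7≤7.0).
#11: not dominated (best defect rate).
#12: dominated by #5 (unit cost 24≤48, capacity 398≥224, lead time 5≤25, defect rate 2.1≤3.2).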